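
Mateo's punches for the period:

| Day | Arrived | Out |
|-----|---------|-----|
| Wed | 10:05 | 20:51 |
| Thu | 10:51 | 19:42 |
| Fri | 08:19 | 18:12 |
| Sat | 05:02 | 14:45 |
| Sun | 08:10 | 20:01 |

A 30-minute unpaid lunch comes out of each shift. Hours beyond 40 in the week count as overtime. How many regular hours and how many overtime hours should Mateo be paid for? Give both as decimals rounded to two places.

Wed: 10:05–20:51 = 10 h 46 min; less 30 min break → 10 h 16 min
Thu: 10:51–19:42 = 8 h 51 min; less 30 min break → 8 h 21 min
Fri: 08:19–18:12 = 9 h 53 min; less 30 min break → 9 h 23 min
Sat: 05:02–14:45 = 9 h 43 min; less 30 min break → 9 h 13 min
Sun: 08:10–20:01 = 11 h 51 min; less 30 min break → 11 h 21 min
Total worked: 48 h 34 min = 48.57 h.
Threshold 40 h → overtime 8 h 34 min, regular 40 h 0 min.

Regular 40.00 hours, overtime 8.57 hours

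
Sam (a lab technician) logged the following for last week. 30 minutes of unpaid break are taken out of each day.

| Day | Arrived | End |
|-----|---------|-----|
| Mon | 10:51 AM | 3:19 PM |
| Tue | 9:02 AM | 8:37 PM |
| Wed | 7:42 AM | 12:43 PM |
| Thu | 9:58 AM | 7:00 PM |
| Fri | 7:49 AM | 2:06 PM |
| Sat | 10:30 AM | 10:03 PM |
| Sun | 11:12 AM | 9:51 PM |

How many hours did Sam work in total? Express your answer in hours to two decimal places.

Mon: 10:51 AM–3:19 PM = 4 h 28 min; less 30 min break → 3 h 58 min
Tue: 9:02 AM–8:37 PM = 11 h 35 min; less 30 min break → 11 h 5 min
Wed: 7:42 AM–12:43 PM = 5 h 1 min; less 30 min break → 4 h 31 min
Thu: 9:58 AM–7:00 PM = 9 h 2 min; less 30 min break → 8 h 32 min
Fri: 7:49 AM–2:06 PM = 6 h 17 min; less 30 min break → 5 h 47 min
Sat: 10:30 AM–10:03 PM = 11 h 33 min; less 30 min break → 11 h 3 min
Sun: 11:12 AM–9:51 PM = 10 h 39 min; less 30 min break → 10 h 9 min
Total: 3 h 58 min + 11 h 5 min + 4 h 31 min + 8 h 32 min + 5 h 47 min + 11 h 3 min + 10 h 9 min = 55 h 5 min.

55.08 hours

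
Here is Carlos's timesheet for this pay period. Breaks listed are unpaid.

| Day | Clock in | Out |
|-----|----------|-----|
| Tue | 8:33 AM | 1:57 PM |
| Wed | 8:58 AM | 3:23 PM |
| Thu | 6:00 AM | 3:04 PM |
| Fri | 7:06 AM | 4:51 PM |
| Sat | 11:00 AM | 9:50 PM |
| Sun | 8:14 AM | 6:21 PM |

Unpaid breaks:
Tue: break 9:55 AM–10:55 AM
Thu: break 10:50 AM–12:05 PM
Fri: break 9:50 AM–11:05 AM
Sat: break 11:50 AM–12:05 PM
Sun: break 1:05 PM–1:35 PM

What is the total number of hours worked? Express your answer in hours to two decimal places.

Tue: 8:33 AM–1:57 PM = 5 h 24 min; less 60 min break → 4 h 24 min
Wed: 8:58 AM–3:23 PM = 6 h 25 min
Thu: 6:00 AM–3:04 PM = 9 h 4 min; less 75 min break → 7 h 49 min
Fri: 7:06 AM–4:51 PM = 9 h 45 min; less 75 min break → 8 h 30 min
Sat: 11:00 AM–9:50 PM = 10 h 50 min; less 15 min break → 10 h 35 min
Sun: 8:14 AM–6:21 PM = 10 h 7 min; less 30 min break → 9 h 37 min
Total: 4 h 24 min + 6 h 25 min + 7 h 49 min + 8 h 30 min + 10 h 35 min + 9 h 37 min = 47 h 20 min.

47.33 hours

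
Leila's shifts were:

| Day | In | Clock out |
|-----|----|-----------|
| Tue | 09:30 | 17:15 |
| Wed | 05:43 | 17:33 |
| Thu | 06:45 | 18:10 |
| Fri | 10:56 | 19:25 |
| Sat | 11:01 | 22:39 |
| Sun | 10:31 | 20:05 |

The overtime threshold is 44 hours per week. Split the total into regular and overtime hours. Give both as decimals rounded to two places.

Regular 44.00 hours, overtime 16.68 hours

Tue: 09:30–17:15 = 7 h 45 min
Wed: 05:43–17:33 = 11 h 50 min
Thu: 06:45–18:10 = 11 h 25 min
Fri: 10:56–19:25 = 8 h 29 min
Sat: 11:01–22:39 = 11 h 38 min
Sun: 10:31–20:05 = 9 h 34 min
Total worked: 60 h 41 min = 60.68 h.
Threshold 44 h → overtime 16 h 41 min, regular 44 h 0 min.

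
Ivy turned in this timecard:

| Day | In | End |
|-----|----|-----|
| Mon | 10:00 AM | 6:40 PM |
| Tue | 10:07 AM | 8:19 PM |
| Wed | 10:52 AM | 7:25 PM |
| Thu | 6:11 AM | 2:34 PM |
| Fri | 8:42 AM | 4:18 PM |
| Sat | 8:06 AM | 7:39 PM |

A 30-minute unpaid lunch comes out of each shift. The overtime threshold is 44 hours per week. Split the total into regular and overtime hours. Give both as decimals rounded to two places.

Mon: 10:00 AM–6:40 PM = 8 h 40 min; less 30 min break → 8 h 10 min
Tue: 10:07 AM–8:19 PM = 10 h 12 min; less 30 min break → 9 h 42 min
Wed: 10:52 AM–7:25 PM = 8 h 33 min; less 30 min break → 8 h 3 min
Thu: 6:11 AM–2:34 PM = 8 h 23 min; less 30 min break → 7 h 53 min
Fri: 8:42 AM–4:18 PM = 7 h 36 min; less 30 min break → 7 h 6 min
Sat: 8:06 AM–7:39 PM = 11 h 33 min; less 30 min break → 11 h 3 min
Total worked: 51 h 57 min = 51.95 h.
Threshold 44 h → overtime 7 h 57 min, regular 44 h 0 min.

Regular 44.00 hours, overtime 7.95 hours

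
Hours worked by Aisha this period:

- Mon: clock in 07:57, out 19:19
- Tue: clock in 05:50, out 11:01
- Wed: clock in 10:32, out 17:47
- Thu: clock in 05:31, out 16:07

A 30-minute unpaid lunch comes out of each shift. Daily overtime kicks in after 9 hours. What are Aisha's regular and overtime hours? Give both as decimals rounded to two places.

Mon: 07:57–19:19 = 11 h 22 min; less 30 min break → 10 h 52 min
Tue: 05:50–11:01 = 5 h 11 min; less 30 min break → 4 h 41 min
Wed: 10:32–17:47 = 7 h 15 min; less 30 min break → 6 h 45 min
Thu: 05:31–16:07 = 10 h 36 min; less 30 min break → 10 h 6 min
Mon reg 9 h 0 min / OT 1 h 52 min; Tue reg 4 h 41 min / OT 0 h 0 min; Wed reg 6 h 45 min / OT 0 h 0 min; Thu reg 9 h 0 min / OT 1 h 6 min.
Totals: regular 29 h 26 min, overtime 2 h 58 min.

Regular 29.43 hours, overtime 2.97 hours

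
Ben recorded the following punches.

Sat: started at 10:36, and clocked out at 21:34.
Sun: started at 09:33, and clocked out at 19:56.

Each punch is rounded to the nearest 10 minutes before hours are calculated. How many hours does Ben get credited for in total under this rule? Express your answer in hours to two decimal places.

21.33 hours

Sat: in 10:36→10:40, out 21:34→21:30; 10 h 50 min
Sun: in 09:33→09:30, out 19:56→20:00; 10 h 30 min
Total credited: 21 h 20 min.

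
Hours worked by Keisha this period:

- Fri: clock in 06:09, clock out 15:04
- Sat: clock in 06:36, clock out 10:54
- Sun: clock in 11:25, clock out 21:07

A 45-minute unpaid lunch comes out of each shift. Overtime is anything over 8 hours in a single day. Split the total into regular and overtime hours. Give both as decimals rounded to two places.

Fri: 06:09–15:04 = 8 h 55 min; less 45 min break → 8 h 10 min
Sat: 06:36–10:54 = 4 h 18 min; less 45 min break → 3 h 33 min
Sun: 11:25–21:07 = 9 h 42 min; less 45 min break → 8 h 57 min
Fri reg 8 h 0 min / OT 0 h 10 min; Sat reg 3 h 33 min / OT 0 h 0 min; Sun reg 8 h 0 min / OT 0 h 57 min.
Totals: regular 19 h 33 min, overtime 1 h 7 min.

Regular 19.55 hours, overtime 1.12 hours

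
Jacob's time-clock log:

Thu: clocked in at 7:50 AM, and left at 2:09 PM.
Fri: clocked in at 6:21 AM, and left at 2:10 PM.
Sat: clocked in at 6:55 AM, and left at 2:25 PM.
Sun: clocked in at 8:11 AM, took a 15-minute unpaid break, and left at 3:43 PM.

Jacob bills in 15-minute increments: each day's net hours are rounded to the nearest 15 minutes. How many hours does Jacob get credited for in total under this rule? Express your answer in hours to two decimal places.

28.75 hours

Thu: 7:50 AM–2:09 PM = 6 h 19 min → rounds to 6 h 15 min
Fri: 6:21 AM–2:10 PM = 7 h 49 min → rounds to 7 h 45 min
Sat: 6:55 AM–2:25 PM = 7 h 30 min → rounds to 7 h 30 min
Sun: 8:11 AM–3:43 PM = 7 h 32 min − 15 min = 7 h 17 min → rounds to 7 h 15 min
Total credited: 28 h 45 min.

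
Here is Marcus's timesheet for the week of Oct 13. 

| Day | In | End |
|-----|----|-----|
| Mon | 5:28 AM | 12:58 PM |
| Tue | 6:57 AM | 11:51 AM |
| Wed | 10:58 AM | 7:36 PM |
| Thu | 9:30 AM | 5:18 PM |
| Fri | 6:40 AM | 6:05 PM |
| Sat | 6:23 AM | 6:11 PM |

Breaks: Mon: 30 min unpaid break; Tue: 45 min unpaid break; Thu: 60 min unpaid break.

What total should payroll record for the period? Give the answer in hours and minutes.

Mon: 5:28 AM–12:58 PM = 7 h 30 min; less 30 min break → 7 h 0 min
Tue: 6:57 AM–11:51 AM = 4 h 54 min; less 45 min break → 4 h 9 min
Wed: 10:58 AM–7:36 PM = 8 h 38 min
Thu: 9:30 AM–5:18 PM = 7 h 48 min; less 60 min break → 6 h 48 min
Fri: 6:40 AM–6:05 PM = 11 h 25 min
Sat: 6:23 AM–6:11 PM = 11 h 48 min
Total: 7 h 0 min + 4 h 9 min + 8 h 38 min + 6 h 48 min + 11 h 25 min + 11 h 48 min = 49 h 48 min.

49 h 48 min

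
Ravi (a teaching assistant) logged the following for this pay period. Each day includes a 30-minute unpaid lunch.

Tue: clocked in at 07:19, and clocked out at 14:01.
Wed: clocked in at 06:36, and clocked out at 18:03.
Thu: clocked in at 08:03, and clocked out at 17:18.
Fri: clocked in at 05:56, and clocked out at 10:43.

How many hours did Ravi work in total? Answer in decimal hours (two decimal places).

Tue: 07:19–14:01 = 6 h 42 min; less 30 min break → 6 h 12 min
Wed: 06:36–18:03 = 11 h 27 min; less 30 min break → 10 h 57 min
Thu: 08:03–17:18 = 9 h 15 min; less 30 min break → 8 h 45 min
Fri: 05:56–10:43 = 4 h 47 min; less 30 min break → 4 h 17 min
Total: 6 h 12 min + 10 h 57 min + 8 h 45 min + 4 h 17 min = 30 h 11 min.

30.18 hours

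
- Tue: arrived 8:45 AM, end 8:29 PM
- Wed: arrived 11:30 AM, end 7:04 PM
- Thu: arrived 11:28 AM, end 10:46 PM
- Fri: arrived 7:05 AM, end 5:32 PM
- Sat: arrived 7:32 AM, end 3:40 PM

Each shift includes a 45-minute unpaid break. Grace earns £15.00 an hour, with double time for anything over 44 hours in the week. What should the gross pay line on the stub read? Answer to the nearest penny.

Tue: 8:45 AM–8:29 PM = 11 h 44 min; less 45 min break → 10 h 59 min
Wed: 11:30 AM–7:04 PM = 7 h 34 min; less 45 min break → 6 h 49 min
Thu: 11:28 AM–10:46 PM = 11 h 18 min; less 45 min break → 10 h 33 min
Fri: 7:05 AM–5:32 PM = 10 h 27 min; less 45 min break → 9 h 42 min
Sat: 7:32 AM–3:40 PM = 8 h 8 min; less 45 min break → 7 h 23 min
Total worked: 45 h 26 min = 2726 min.
Regular 44 h 0 min = 2640 min at £15.00/h; overtime 1 h 26 min = 86 min at £30.00/h.
Pay = (2640 × £15.00 + 86 × £30.00) ÷ 60 = £703.00.

£703.00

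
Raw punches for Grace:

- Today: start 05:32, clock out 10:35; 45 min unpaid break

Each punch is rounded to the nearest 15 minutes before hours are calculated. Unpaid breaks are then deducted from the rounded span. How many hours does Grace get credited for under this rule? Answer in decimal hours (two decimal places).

Today: in 05:32→05:30, out 10:35→10:30; 5 h 0 min − 45 min = 4 h 15 min

4.25 hours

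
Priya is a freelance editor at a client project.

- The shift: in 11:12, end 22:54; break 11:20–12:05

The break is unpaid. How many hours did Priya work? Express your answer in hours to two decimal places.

The shift: 11:12–22:54 = 11 h 42 min; less 45 min break → 10 h 57 min

10.95 hours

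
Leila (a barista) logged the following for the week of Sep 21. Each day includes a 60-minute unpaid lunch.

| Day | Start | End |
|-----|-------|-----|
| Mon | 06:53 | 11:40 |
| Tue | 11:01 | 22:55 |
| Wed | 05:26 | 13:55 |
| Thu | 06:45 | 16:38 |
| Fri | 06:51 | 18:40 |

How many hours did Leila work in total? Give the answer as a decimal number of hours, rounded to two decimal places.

41.87 hours

Mon: 06:53–11:40 = 4 h 47 min; less 60 min break → 3 h 47 min
Tue: 11:01–22:55 = 11 h 54 min; less 60 min break → 10 h 54 min
Wed: 05:26–13:55 = 8 h 29 min; less 60 min break → 7 h 29 min
Thu: 06:45–16:38 = 9 h 53 min; less 60 min break → 8 h 53 min
Fri: 06:51–18:40 = 11 h 49 min; less 60 min break → 10 h 49 min
Total: 3 h 47 min + 10 h 54 min + 7 h 29 min + 8 h 53 min + 10 h 49 min = 41 h 52 min.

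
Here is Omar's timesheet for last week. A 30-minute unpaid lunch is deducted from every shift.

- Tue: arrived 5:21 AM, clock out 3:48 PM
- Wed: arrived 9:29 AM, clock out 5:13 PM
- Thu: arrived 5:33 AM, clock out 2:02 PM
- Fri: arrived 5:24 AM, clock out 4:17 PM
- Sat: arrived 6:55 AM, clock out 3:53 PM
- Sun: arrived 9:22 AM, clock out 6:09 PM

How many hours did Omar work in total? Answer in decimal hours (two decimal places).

52.30 hours

Tue: 5:21 AM–3:48 PM = 10 h 27 min; less 30 min break → 9 h 57 min
Wed: 9:29 AM–5:13 PM = 7 h 44 min; less 30 min break → 7 h 14 min
Thu: 5:33 AM–2:02 PM = 8 h 29 min; less 30 min break → 7 h 59 min
Fri: 5:24 AM–4:17 PM = 10 h 53 min; less 30 min break → 10 h 23 min
Sat: 6:55 AM–3:53 PM = 8 h 58 min; less 30 min break → 8 h 28 min
Sun: 9:22 AM–6:09 PM = 8 h 47 min; less 30 min break → 8 h 17 min
Total: 9 h 57 min + 7 h 14 min + 7 h 59 min + 10 h 23 min + 8 h 28 min + 8 h 17 min = 52 h 18 min.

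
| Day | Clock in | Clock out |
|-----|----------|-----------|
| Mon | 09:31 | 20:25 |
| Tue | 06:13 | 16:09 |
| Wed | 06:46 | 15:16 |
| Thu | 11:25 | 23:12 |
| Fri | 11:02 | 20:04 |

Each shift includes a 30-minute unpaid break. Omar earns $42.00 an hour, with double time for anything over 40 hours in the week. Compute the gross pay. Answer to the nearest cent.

$2322.60

Mon: 09:31–20:25 = 10 h 54 min; less 30 min break → 10 h 24 min
Tue: 06:13–16:09 = 9 h 56 min; less 30 min break → 9 h 26 min
Wed: 06:46–15:16 = 8 h 30 min; less 30 min break → 8 h 0 min
Thu: 11:25–23:12 = 11 h 47 min; less 30 min break → 11 h 17 min
Fri: 11:02–20:04 = 9 h 2 min; less 30 min break → 8 h 32 min
Total worked: 47 h 39 min = 2859 min.
Regular 40 h 0 min = 2400 min at $42.00/h; overtime 7 h 39 min = 459 min at $84.00/h.
Pay = (2400 × $42.00 + 459 × $84.00) ÷ 60 = $2322.60.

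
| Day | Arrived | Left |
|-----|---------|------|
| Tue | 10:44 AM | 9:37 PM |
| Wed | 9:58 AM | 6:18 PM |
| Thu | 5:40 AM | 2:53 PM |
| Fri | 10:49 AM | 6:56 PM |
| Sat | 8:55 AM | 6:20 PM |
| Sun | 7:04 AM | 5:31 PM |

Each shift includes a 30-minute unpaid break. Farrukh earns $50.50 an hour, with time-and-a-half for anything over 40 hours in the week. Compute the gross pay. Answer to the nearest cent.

Tue: 10:44 AM–9:37 PM = 10 h 53 min; less 30 min break → 10 h 23 min
Wed: 9:58 AM–6:18 PM = 8 h 20 min; less 30 min break → 7 h 50 min
Thu: 5:40 AM–2:53 PM = 9 h 13 min; less 30 min break → 8 h 43 min
Fri: 10:49 AM–6:56 PM = 8 h 7 min; less 30 min break → 7 h 37 min
Sat: 8:55 AM–6:20 PM = 9 h 25 min; less 30 min break → 8 h 55 min
Sun: 7:04 AM–5:31 PM = 10 h 27 min; less 30 min break → 9 h 57 min
Total worked: 53 h 25 min = 3205 min.
Regular 40 h 0 min = 2400 min at $50.50/h; overtime 13 h 25 min = 805 min at $75.75/h.
Pay = (2400 × $50.50 + 805 × $75.75) ÷ 60 = $3036.31.

$3036.31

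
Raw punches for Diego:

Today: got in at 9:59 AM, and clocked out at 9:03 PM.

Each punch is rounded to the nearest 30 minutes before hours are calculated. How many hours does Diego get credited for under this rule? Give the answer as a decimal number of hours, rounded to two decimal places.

11.00 hours

Today: in 9:59 AM→10:00 AM, out 9:03 PM→9:00 PM; 11 h 0 min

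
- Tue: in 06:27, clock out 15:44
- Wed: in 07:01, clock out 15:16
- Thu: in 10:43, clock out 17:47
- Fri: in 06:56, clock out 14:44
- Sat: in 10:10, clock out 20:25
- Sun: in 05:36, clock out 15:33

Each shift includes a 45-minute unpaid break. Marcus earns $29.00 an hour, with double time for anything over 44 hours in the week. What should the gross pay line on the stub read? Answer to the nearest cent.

$1513.80

Tue: 06:27–15:44 = 9 h 17 min; less 45 min break → 8 h 32 min
Wed: 07:01–15:16 = 8 h 15 min; less 45 min break → 7 h 30 min
Thu: 10:43–17:47 = 7 h 4 min; less 45 min break → 6 h 19 min
Fri: 06:56–14:44 = 7 h 48 min; less 45 min break → 7 h 3 min
Sat: 10:10–20:25 = 10 h 15 min; less 45 min break → 9 h 30 min
Sun: 05:36–15:33 = 9 h 57 min; less 45 min break → 9 h 12 min
Total worked: 48 h 6 min = 2886 min.
Regular 44 h 0 min = 2640 min at $29.00/h; overtime 4 h 6 min = 246 min at $58.00/h.
Pay = (2640 × $29.00 + 246 × $58.00) ÷ 60 = $1513.80.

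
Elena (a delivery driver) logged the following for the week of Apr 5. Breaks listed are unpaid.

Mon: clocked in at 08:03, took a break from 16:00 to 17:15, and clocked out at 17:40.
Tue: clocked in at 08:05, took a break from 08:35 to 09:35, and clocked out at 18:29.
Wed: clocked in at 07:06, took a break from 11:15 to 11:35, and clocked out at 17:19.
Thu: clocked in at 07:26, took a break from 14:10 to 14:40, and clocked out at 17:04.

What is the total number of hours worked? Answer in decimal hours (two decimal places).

36.78 hours

Mon: 08:03–17:40 = 9 h 37 min; less 75 min break → 8 h 22 min
Tue: 08:05–18:29 = 10 h 24 min; less 60 min break → 9 h 24 min
Wed: 07:06–17:19 = 10 h 13 min; less 20 min break → 9 h 53 min
Thu: 07:26–17:04 = 9 h 38 min; less 30 min break → 9 h 8 min
Total: 8 h 22 min + 9 h 24 min + 9 h 53 min + 9 h 8 min = 36 h 47 min.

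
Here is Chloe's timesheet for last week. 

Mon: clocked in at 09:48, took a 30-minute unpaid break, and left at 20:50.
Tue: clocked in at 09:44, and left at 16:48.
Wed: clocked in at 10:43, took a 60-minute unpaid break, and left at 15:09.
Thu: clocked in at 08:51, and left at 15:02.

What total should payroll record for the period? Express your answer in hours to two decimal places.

27.22 hours

Mon: 09:48–20:50 = 11 h 2 min; less 30 min break → 10 h 32 min
Tue: 09:44–16:48 = 7 h 4 min
Wed: 10:43–15:09 = 4 h 26 min; less 60 min break → 3 h 26 min
Thu: 08:51–15:02 = 6 h 11 min
Total: 10 h 32 min + 7 h 4 min + 3 h 26 min + 6 h 11 min = 27 h 13 min.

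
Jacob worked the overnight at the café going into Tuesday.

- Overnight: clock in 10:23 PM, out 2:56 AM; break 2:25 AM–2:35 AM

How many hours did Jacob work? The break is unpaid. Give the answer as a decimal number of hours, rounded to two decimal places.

Overnight: 10:23 PM → midnight = 1 h 37 min; midnight → 2:56 AM = 2 h 56 min; span 4 h 33 min; less 10 min break → 4 h 23 min

4.38 hours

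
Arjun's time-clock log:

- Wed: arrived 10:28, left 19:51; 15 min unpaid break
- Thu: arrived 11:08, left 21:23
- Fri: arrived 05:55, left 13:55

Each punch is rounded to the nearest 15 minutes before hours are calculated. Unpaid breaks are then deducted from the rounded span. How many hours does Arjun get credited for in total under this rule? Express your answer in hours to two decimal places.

Wed: in 10:28→10:30, out 19:51→19:45; 9 h 15 min − 15 min = 9 h 0 min
Thu: in 11:08→11:15, out 21:23→21:30; 10 h 15 min
Fri: in 05:55→06:00, out 13:55→14:00; 8 h 0 min
Total credited: 27 h 15 min.

27.25 hours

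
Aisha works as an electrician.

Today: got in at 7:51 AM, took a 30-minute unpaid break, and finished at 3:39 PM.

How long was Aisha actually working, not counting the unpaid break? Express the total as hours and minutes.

7 h 18 min

Today: 7:51 AM–3:39 PM = 7 h 48 min; less 30 min break → 7 h 18 min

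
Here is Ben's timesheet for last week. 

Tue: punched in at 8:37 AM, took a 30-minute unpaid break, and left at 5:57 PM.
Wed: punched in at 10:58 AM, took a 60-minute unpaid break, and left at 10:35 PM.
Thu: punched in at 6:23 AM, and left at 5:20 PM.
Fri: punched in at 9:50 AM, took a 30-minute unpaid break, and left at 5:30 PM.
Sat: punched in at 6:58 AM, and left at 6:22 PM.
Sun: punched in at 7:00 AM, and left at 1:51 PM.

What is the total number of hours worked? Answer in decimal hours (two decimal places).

Tue: 8:37 AM–5:57 PM = 9 h 20 min; less 30 min break → 8 h 50 min
Wed: 10:58 AM–10:35 PM = 11 h 37 min; less 60 min break → 10 h 37 min
Thu: 6:23 AM–5:20 PM = 10 h 57 min
Fri: 9:50 AM–5:30 PM = 7 h 40 min; less 30 min break → 7 h 10 min
Sat: 6:58 AM–6:22 PM = 11 h 24 min
Sun: 7:00 AM–1:51 PM = 6 h 51 min
Total: 8 h 50 min + 10 h 37 min + 10 h 57 min + 7 h 10 min + 11 h 24 min + 6 h 51 min = 55 h 49 min.

55.82 hours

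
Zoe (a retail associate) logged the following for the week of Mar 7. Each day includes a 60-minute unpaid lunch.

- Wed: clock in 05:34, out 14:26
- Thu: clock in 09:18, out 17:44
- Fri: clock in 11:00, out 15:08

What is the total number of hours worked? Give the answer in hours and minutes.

18 h 26 min

Wed: 05:34–14:26 = 8 h 52 min; less 60 min break → 7 h 52 min
Thu: 09:18–17:44 = 8 h 26 min; less 60 min break → 7 h 26 min
Fri: 11:00–15:08 = 4 h 8 min; less 60 min break → 3 h 8 min
Total: 7 h 52 min + 7 h 26 min + 3 h 8 min = 18 h 26 min.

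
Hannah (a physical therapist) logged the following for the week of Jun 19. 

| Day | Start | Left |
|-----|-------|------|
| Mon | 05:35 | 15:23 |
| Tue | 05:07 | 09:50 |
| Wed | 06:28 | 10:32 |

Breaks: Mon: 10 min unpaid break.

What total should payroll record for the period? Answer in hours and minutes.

Mon: 05:35–15:23 = 9 h 48 min; less 10 min break → 9 h 38 min
Tue: 05:07–09:50 = 4 h 43 min
Wed: 06:28–10:32 = 4 h 4 min
Total: 9 h 38 min + 4 h 43 min + 4 h 4 min = 18 h 25 min.

18 h 25 min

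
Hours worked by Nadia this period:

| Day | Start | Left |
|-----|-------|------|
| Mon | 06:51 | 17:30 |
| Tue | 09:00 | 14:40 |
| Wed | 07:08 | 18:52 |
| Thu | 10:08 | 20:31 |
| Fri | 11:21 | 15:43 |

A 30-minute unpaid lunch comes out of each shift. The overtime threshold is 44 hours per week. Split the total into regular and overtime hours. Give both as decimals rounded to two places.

Mon: 06:51–17:30 = 10 h 39 min; less 30 min break → 10 h 9 min
Tue: 09:00–14:40 = 5 h 40 min; less 30 min break → 5 h 10 min
Wed: 07:08–18:52 = 11 h 44 min; less 30 min break → 11 h 14 min
Thu: 10:08–20:31 = 10 h 23 min; less 30 min break → 9 h 53 min
Fri: 11:21–15:43 = 4 h 22 min; less 30 min break → 3 h 52 min
Total worked: 40 h 18 min = 40.30 h.
Threshold 44 h → overtime 0 h 0 min, regular 40 h 18 min.

Regular 40.30 hours, overtime 0.00 hours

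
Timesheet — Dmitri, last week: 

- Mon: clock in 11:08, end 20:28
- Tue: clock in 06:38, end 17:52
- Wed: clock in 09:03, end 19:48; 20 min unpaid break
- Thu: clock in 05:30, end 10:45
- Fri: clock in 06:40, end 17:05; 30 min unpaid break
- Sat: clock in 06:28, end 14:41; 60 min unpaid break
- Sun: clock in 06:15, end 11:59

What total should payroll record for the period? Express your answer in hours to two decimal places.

Mon: 11:08–20:28 = 9 h 20 min
Tue: 06:38–17:52 = 11 h 14 min
Wed: 09:03–19:48 = 10 h 45 min; less 20 min break → 10 h 25 min
Thu: 05:30–10:45 = 5 h 15 min
Fri: 06:40–17:05 = 10 h 25 min; less 30 min break → 9 h 55 min
Sat: 06:28–14:41 = 8 h 13 min; less 60 min break → 7 h 13 min
Sun: 06:15–11:59 = 5 h 44 min
Total: 9 h 20 min + 11 h 14 min + 10 h 25 min + 5 h 15 min + 9 h 55 min + 7 h 13 min + 5 h 44 min = 59 h 6 min.

59.10 hours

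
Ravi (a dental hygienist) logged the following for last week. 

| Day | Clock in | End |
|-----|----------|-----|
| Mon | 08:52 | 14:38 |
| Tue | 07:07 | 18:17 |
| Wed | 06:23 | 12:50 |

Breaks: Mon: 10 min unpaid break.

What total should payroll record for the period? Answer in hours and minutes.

Mon: 08:52–14:38 = 5 h 46 min; less 10 min break → 5 h 36 min
Tue: 07:07–18:17 = 11 h 10 min
Wed: 06:23–12:50 = 6 h 27 min
Total: 5 h 36 min + 11 h 10 min + 6 h 27 min = 23 h 13 min.

23 h 13 min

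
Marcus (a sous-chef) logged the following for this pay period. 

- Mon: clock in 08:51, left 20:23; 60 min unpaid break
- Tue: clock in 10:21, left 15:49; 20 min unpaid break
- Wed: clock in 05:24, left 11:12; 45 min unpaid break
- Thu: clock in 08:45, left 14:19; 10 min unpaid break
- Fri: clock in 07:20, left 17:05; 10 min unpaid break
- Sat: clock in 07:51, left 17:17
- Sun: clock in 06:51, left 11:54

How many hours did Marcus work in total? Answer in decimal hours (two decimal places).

Mon: 08:51–20:23 = 11 h 32 min; less 60 min break → 10 h 32 min
Tue: 10:21–15:49 = 5 h 28 min; less 20 min break → 5 h 8 min
Wed: 05:24–11:12 = 5 h 48 min; less 45 min break → 5 h 3 min
Thu: 08:45–14:19 = 5 h 34 min; less 10 min break → 5 h 24 min
Fri: 07:20–17:05 = 9 h 45 min; less 10 min break → 9 h 35 min
Sat: 07:51–17:17 = 9 h 26 min
Sun: 06:51–11:54 = 5 h 3 min
Total: 10 h 32 min + 5 h 8 min + 5 h 3 min + 5 h 24 min + 9 h 35 min + 9 h 26 min + 5 h 3 min = 50 h 11 min.

50.18 hours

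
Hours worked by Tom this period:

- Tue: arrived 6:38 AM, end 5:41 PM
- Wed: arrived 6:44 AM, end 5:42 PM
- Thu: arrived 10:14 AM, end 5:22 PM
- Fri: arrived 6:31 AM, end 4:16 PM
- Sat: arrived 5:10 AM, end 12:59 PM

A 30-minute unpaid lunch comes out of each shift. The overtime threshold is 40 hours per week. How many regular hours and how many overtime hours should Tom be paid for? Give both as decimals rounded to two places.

Regular 40.00 hours, overtime 4.22 hours

Tue: 6:38 AM–5:41 PM = 11 h 3 min; less 30 min break → 10 h 33 min
Wed: 6:44 AM–5:42 PM = 10 h 58 min; less 30 min break → 10 h 28 min
Thu: 10:14 AM–5:22 PM = 7 h 8 min; less 30 min break → 6 h 38 min
Fri: 6:31 AM–4:16 PM = 9 h 45 min; less 30 min break → 9 h 15 min
Sat: 5:10 AM–12:59 PM = 7 h 49 min; less 30 min break → 7 h 19 min
Total worked: 44 h 13 min = 44.22 h.
Threshold 40 h → overtime 4 h 13 min, regular 40 h 0 min.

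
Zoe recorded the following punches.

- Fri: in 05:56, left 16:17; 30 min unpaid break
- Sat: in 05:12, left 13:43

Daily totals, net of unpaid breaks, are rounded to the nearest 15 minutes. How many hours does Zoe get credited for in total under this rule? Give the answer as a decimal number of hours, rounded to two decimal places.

18.25 hours

Fri: 05:56–16:17 = 10 h 21 min − 30 min = 9 h 51 min → rounds to 9 h 45 min
Sat: 05:12–13:43 = 8 h 31 min → rounds to 8 h 30 min
Total credited: 18 h 15 min.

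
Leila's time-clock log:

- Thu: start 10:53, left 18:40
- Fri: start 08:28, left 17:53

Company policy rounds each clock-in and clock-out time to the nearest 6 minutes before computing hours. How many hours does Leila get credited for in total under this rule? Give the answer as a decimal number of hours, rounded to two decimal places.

Thu: in 10:53→10:54, out 18:40→18:42; 7 h 48 min
Fri: in 08:28→08:30, out 17:53→17:54; 9 h 24 min
Total credited: 17 h 12 min.

17.20 hours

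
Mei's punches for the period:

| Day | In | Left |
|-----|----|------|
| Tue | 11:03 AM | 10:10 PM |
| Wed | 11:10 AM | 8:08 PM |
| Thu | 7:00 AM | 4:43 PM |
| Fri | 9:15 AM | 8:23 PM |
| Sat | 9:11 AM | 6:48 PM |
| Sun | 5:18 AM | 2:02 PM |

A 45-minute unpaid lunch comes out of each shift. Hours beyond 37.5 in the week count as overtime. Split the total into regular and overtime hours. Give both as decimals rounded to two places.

Tue: 11:03 AM–10:10 PM = 11 h 7 min; less 45 min break → 10 h 22 min
Wed: 11:10 AM–8:08 PM = 8 h 58 min; less 45 min break → 8 h 13 min
Thu: 7:00 AM–4:43 PM = 9 h 43 min; less 45 min break → 8 h 58 min
Fri: 9:15 AM–8:23 PM = 11 h 8 min; less 45 min break → 10 h 23 min
Sat: 9:11 AM–6:48 PM = 9 h 37 min; less 45 min break → 8 h 52 min
Sun: 5:18 AM–2:02 PM = 8 h 44 min; less 45 min break → 7 h 59 min
Total worked: 54 h 47 min = 54.78 h.
Threshold 37.5 h → overtime 17 h 17 min, regular 37 h 30 min.

Regular 37.50 hours, overtime 17.28 hours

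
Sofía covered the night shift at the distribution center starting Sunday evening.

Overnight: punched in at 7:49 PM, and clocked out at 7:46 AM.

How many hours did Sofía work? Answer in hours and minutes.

Overnight: 7:49 PM → midnight = 4 h 11 min; midnight → 7:46 AM = 7 h 46 min; span 11 h 57 min

11 h 57 min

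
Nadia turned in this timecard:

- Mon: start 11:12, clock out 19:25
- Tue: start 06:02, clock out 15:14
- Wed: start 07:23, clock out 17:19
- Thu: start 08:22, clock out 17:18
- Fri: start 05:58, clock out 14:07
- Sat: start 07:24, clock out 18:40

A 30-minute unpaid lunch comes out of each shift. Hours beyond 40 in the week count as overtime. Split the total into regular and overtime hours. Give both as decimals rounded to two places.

Regular 40.00 hours, overtime 12.70 hours

Mon: 11:12–19:25 = 8 h 13 min; less 30 min break → 7 h 43 min
Tue: 06:02–15:14 = 9 h 12 min; less 30 min break → 8 h 42 min
Wed: 07:23–17:19 = 9 h 56 min; less 30 min break → 9 h 26 min
Thu: 08:22–17:18 = 8 h 56 min; less 30 min break → 8 h 26 min
Fri: 05:58–14:07 = 8 h 9 min; less 30 min break → 7 h 39 min
Sat: 07:24–18:40 = 11 h 16 min; less 30 min break → 10 h 46 min
Total worked: 52 h 42 min = 52.70 h.
Threshold 40 h → overtime 12 h 42 min, regular 40 h 0 min.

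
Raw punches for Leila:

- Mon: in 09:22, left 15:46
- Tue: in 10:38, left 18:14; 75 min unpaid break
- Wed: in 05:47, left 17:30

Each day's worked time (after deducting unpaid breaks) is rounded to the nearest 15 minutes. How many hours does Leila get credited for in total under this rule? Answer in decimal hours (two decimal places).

Mon: 09:22–15:46 = 6 h 24 min → rounds to 6 h 30 min
Tue: 10:38–18:14 = 7 h 36 min − 75 min = 6 h 21 min → rounds to 6 h 15 min
Wed: 05:47–17:30 = 11 h 43 min → rounds to 11 h 45 min
Total credited: 24 h 30 min.

24.50 hours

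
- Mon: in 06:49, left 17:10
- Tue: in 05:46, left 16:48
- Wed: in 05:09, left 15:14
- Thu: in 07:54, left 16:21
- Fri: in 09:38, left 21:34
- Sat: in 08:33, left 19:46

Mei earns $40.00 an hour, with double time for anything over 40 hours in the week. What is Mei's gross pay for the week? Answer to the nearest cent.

$3445.33

Mon: 06:49–17:10 = 10 h 21 min
Tue: 05:46–16:48 = 11 h 2 min
Wed: 05:09–15:14 = 10 h 5 min
Thu: 07:54–16:21 = 8 h 27 min
Fri: 09:38–21:34 = 11 h 56 min
Sat: 08:33–19:46 = 11 h 13 min
Total worked: 63 h 4 min = 3784 min.
Regular 40 h 0 min = 2400 min at $40.00/h; overtime 23 h 4 min = 1384 min at $80.00/h.
Pay = (2400 × $40.00 + 1384 × $80.00) ÷ 60 = $3445.33.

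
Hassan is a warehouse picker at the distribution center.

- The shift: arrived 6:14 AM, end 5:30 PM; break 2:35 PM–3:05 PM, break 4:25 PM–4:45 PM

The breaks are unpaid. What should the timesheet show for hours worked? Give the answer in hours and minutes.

The shift: 6:14 AM–5:30 PM = 11 h 16 min; less 50 min break → 10 h 26 min

10 h 26 min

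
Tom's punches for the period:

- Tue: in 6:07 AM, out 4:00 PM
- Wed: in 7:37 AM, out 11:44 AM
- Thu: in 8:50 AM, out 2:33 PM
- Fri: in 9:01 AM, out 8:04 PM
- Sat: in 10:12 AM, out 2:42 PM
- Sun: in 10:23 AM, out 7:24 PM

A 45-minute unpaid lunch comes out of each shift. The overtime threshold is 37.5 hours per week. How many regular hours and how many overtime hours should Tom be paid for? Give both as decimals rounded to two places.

Tue: 6:07 AM–4:00 PM = 9 h 53 min; less 45 min break → 9 h 8 min
Wed: 7:37 AM–11:44 AM = 4 h 7 min; less 45 min break → 3 h 22 min
Thu: 8:50 AM–2:33 PM = 5 h 43 min; less 45 min break → 4 h 58 min
Fri: 9:01 AM–8:04 PM = 11 h 3 min; less 45 min break → 10 h 18 min
Sat: 10:12 AM–2:42 PM = 4 h 30 min; less 45 min break → 3 h 45 min
Sun: 10:23 AM–7:24 PM = 9 h 1 min; less 45 min break → 8 h 16 min
Total worked: 39 h 47 min = 39.78 h.
Threshold 37.5 h → overtime 2 h 17 min, regular 37 h 30 min.

Regular 37.50 hours, overtime 2.28 hours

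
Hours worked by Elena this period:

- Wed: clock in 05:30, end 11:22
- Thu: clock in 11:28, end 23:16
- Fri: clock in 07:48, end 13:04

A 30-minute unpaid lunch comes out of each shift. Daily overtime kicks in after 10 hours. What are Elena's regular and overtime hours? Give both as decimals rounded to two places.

Regular 20.13 hours, overtime 1.30 hours

Wed: 05:30–11:22 = 5 h 52 min; less 30 min break → 5 h 22 min
Thu: 11:28–23:16 = 11 h 48 min; less 30 min break → 11 h 18 min
Fri: 07:48–13:04 = 5 h 16 min; less 30 min break → 4 h 46 min
Wed reg 5 h 22 min / OT 0 h 0 min; Thu reg 10 h 0 min / OT 1 h 18 min; Fri reg 4 h 46 min / OT 0 h 0 min.
Totals: regular 20 h 8 min, overtime 1 h 18 min.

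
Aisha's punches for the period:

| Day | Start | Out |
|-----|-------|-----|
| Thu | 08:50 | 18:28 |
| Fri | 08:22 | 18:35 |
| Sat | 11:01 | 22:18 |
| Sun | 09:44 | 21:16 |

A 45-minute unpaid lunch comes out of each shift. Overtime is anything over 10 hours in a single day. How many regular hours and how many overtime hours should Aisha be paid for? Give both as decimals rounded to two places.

Regular 38.35 hours, overtime 1.32 hours

Thu: 08:50–18:28 = 9 h 38 min; less 45 min break → 8 h 53 min
Fri: 08:22–18:35 = 10 h 13 min; less 45 min break → 9 h 28 min
Sat: 11:01–22:18 = 11 h 17 min; less 45 min break → 10 h 32 min
Sun: 09:44–21:16 = 11 h 32 min; less 45 min break → 10 h 47 min
Thu reg 8 h 53 min / OT 0 h 0 min; Fri reg 9 h 28 min / OT 0 h 0 min; Sat reg 10 h 0 min / OT 0 h 32 min; Sun reg 10 h 0 min / OT 0 h 47 min.
Totals: regular 38 h 21 min, overtime 1 h 19 min.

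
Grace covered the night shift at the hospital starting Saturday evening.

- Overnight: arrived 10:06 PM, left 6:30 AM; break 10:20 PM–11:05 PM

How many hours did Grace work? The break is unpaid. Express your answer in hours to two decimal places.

Overnight: 10:06 PM → midnight = 1 h 54 min; midnight → 6:30 AM = 6 h 30 min; span 8 h 24 min; less 45 min break → 7 h 39 min

7.65 hours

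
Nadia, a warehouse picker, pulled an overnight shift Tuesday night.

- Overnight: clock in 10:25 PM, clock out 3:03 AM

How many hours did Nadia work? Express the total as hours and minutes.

Overnight: 10:25 PM → midnight = 1 h 35 min; midnight → 3:03 AM = 3 h 3 min; span 4 h 38 min

4 h 38 min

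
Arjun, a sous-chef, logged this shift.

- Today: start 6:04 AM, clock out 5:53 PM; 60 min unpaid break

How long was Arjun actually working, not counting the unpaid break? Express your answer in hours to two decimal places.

Today: 6:04 AM–5:53 PM = 11 h 49 min; less 60 min break → 10 h 49 min

10.82 hours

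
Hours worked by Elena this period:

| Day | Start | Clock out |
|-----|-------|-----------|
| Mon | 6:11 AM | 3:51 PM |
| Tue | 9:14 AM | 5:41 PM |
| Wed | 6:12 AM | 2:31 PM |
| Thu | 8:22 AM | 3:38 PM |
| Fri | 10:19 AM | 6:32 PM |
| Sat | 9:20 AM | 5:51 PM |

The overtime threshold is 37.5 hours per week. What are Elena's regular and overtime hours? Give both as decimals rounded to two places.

Mon: 6:11 AM–3:51 PM = 9 h 40 min
Tue: 9:14 AM–5:41 PM = 8 h 27 min
Wed: 6:12 AM–2:31 PM = 8 h 19 min
Thu: 8:22 AM–3:38 PM = 7 h 16 min
Fri: 10:19 AM–6:32 PM = 8 h 13 min
Sat: 9:20 AM–5:51 PM = 8 h 31 min
Total worked: 50 h 26 min = 50.43 h.
Threshold 37.5 h → overtime 12 h 56 min, regular 37 h 30 min.

Regular 37.50 hours, overtime 12.93 hours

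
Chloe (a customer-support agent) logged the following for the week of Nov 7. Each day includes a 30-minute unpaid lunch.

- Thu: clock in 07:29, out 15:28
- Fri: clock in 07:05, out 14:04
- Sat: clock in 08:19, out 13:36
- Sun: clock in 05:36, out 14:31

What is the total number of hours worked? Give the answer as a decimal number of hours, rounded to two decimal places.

27.17 hours

Thu: 07:29–15:28 = 7 h 59 min; less 30 min break → 7 h 29 min
Fri: 07:05–14:04 = 6 h 59 min; less 30 min break → 6 h 29 min
Sat: 08:19–13:36 = 5 h 17 min; less 30 min break → 4 h 47 min
Sun: 05:36–14:31 = 8 h 55 min; less 30 min break → 8 h 25 min
Total: 7 h 29 min + 6 h 29 min + 4 h 47 min + 8 h 25 min = 27 h 10 min.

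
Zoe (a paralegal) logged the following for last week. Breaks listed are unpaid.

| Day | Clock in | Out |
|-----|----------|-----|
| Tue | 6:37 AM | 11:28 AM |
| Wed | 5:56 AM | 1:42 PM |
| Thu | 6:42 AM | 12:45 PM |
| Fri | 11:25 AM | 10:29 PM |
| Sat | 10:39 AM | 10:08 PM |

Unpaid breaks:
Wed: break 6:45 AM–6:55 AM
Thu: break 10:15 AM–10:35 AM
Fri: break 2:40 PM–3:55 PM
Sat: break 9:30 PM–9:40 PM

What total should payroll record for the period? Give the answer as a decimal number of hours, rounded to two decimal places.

Tue: 6:37 AM–11:28 AM = 4 h 51 min
Wed: 5:56 AM–1:42 PM = 7 h 46 min; less 10 min break → 7 h 36 min
Thu: 6:42 AM–12:45 PM = 6 h 3 min; less 20 min break → 5 h 43 min
Fri: 11:25 AM–10:29 PM = 11 h 4 min; less 75 min break → 9 h 49 min
Sat: 10:39 AM–10:08 PM = 11 h 29 min; less 10 min break → 11 h 19 min
Total: 4 h 51 min + 7 h 36 min + 5 h 43 min + 9 h 49 min + 11 h 19 min = 39 h 18 min.

39.30 hours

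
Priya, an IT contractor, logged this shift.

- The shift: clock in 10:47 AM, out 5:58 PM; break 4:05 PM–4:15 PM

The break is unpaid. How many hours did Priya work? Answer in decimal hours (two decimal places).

The shift: 10:47 AM–5:58 PM = 7 h 11 min; less 10 min break → 7 h 1 min

7.02 hours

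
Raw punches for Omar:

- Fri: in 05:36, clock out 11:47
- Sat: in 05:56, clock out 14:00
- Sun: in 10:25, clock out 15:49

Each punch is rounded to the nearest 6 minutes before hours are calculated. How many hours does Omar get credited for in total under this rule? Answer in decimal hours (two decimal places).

19.70 hours

Fri: in 05:36→05:36, out 11:47→11:48; 6 h 12 min
Sat: in 05:56→05:54, out 14:00→14:00; 8 h 6 min
Sun: in 10:25→10:24, out 15:49→15:48; 5 h 24 min
Total credited: 19 h 42 min.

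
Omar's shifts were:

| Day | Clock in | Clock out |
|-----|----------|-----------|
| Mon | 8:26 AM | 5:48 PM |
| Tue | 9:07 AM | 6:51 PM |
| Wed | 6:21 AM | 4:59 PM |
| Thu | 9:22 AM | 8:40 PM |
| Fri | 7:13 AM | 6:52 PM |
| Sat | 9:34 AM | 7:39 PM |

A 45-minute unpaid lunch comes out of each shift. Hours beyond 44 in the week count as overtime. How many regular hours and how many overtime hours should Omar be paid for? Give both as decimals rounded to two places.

Regular 44.00 hours, overtime 14.27 hours

Mon: 8:26 AM–5:48 PM = 9 h 22 min; less 45 min break → 8 h 37 min
Tue: 9:07 AM–6:51 PM = 9 h 44 min; less 45 min break → 8 h 59 min
Wed: 6:21 AM–4:59 PM = 10 h 38 min; less 45 min break → 9 h 53 min
Thu: 9:22 AM–8:40 PM = 11 h 18 min; less 45 min break → 10 h 33 min
Fri: 7:13 AM–6:52 PM = 11 h 39 min; less 45 min break → 10 h 54 min
Sat: 9:34 AM–7:39 PM = 10 h 5 min; less 45 min break → 9 h 20 min
Total worked: 58 h 16 min = 58.27 h.
Threshold 44 h → overtime 14 h 16 min, regular 44 h 0 min.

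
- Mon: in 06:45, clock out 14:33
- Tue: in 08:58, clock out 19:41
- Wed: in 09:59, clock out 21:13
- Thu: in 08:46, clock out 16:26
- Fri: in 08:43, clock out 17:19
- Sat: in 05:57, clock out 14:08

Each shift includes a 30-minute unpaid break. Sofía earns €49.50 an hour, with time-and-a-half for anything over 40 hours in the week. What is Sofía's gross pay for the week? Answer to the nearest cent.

Mon: 06:45–14:33 = 7 h 48 min; less 30 min break → 7 h 18 min
Tue: 08:58–19:41 = 10 h 43 min; less 30 min break → 10 h 13 min
Wed: 09:59–21:13 = 11 h 14 min; less 30 min break → 10 h 44 min
Thu: 08:46–16:26 = 7 h 40 min; less 30 min break → 7 h 10 min
Fri: 08:43–17:19 = 8 h 36 min; less 30 min break → 8 h 6 min
Sat: 05:57–14:08 = 8 h 11 min; less 30 min break → 7 h 41 min
Total worked: 51 h 12 min = 3072 min.
Regular 40 h 0 min = 2400 min at €49.50/h; overtime 11 h 12 min = 672 min at €74.25/h.
Pay = (2400 × €49.50 + 672 × €74.25) ÷ 60 = €2811.60.

€2811.60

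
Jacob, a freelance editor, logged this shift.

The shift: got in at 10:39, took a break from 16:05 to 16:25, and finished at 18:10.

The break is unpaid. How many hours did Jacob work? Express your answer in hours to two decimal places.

7.18 hours

The shift: 10:39–18:10 = 7 h 31 min; less 20 min break → 7 h 11 min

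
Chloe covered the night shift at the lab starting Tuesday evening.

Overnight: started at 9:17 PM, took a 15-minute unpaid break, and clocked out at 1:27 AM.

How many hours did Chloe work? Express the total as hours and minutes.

Overnight: 9:17 PM → midnight = 2 h 43 min; midnight → 1:27 AM = 1 h 27 min; span 4 h 10 min; less 15 min break → 3 h 55 min

3 h 55 min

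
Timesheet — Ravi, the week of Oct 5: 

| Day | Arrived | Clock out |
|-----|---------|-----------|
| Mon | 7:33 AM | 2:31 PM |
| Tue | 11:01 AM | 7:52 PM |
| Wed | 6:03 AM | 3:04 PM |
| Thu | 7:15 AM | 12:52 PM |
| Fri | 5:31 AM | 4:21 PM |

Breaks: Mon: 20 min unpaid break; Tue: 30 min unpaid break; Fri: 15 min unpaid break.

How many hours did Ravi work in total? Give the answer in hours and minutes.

Mon: 7:33 AM–2:31 PM = 6 h 58 min; less 20 min break → 6 h 38 min
Tue: 11:01 AM–7:52 PM = 8 h 51 min; less 30 min break → 8 h 21 min
Wed: 6:03 AM–3:04 PM = 9 h 1 min
Thu: 7:15 AM–12:52 PM = 5 h 37 min
Fri: 5:31 AM–4:21 PM = 10 h 50 min; less 15 min break → 10 h 35 min
Total: 6 h 38 min + 8 h 21 min + 9 h 1 min + 5 h 37 min + 10 h 35 min = 40 h 12 min.

40 h 12 min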